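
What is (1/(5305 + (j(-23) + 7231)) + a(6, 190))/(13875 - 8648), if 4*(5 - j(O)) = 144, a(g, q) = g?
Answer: 75031/65363635 ≈ 0.0011479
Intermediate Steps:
j(O) = -31 (j(O) = 5 - 1/4*144 = 5 - 36 = -31)
(1/(5305 + (j(-23) + 7231)) + a(6, 190))/(13875 - 8648) = (1/(5305 + (-31 + 7231)) + 6)/(13875 - 8648) = (1/(5305 + 7200) + 6)/5227 = (1/12505 + 6)*(1/5227) = (75031/12505)*(1/5227) = 75031/65363635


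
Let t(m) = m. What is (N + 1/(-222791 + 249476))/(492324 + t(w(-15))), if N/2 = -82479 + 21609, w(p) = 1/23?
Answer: -74718533677/302166343305 ≈ -0.24728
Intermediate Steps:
w(p) = 1/23
N = -121740 (N = 2*(-82479 + 21609) = 2*(-60870) = -121740)
(N + 1/(-222791 + 249476))/(492324 + t(w(-15))) = (-121740 + 1/(-222791 + 249476))/(492324 + 1/23) = (-121740 + 1/26685)/(11323453/23) = (-121740 + 1/26685)*(23/11323453) = -3248631899/26685*23/11323453 = -74718533677/302166343305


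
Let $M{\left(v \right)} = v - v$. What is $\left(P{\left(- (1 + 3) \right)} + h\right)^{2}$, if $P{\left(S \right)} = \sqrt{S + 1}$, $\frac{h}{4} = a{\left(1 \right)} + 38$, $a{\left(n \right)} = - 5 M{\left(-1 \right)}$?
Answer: $\left(152 + i \sqrt{3}\right)^{2} \approx 23101.0 + 526.54 i$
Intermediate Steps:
$M{\left(v \right)} = 0$
$a{\left(n \right)} = 0$ ($a{\left(n \right)} = \left(-5\right) 0 = 0$)
$h = 152$ ($h = 4 \left(0 + 38\right) = 4 \cdot 38 = 152$)
$P{\left(S \right)} = \sqrt{1 + S}$
$\left(P{\left(- (1 + 3) \right)} + h\right)^{2} = \left(\sqrt{1 - \left(1 + 3\right)} + 152\right)^{2} = \left(\sqrt{1 - 4} + 152\right)^{2} = \left(\sqrt{-3} + 152\right)^{2} = \left(i \sqrt{3} + 152\right)^{2} = \left(152 + i \sqrt{3}\right)^{2}$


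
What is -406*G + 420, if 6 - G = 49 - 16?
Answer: 11382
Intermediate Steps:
G = -27 (G = 6 - (49 - 16) = 6 - 1*33 = 6 - 33 = -27)
-406*G + 420 = -406*(-27) + 420 = 10962 + 420 = 11382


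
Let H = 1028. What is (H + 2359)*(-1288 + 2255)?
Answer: 3275229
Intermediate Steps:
(H + 2359)*(-1288 + 2255) = (1028 + 2359)*(-1288 + 2255) = 3387*967 = 3275229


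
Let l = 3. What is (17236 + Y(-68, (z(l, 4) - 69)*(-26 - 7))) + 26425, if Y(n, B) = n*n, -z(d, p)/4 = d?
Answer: 48285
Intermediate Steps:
z(d, p) = -4*d
Y(n, B) = n²
(17236 + Y(-68, (z(l, 4) - 69)*(-26 - 7))) + 26425 = (17236 + (-68)²) + 26425 = (17236 + 4624) + 26425 = 21860 + 26425 = 48285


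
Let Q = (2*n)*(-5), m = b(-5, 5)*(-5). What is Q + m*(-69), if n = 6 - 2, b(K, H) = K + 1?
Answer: -1420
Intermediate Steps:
b(K, H) = 1 + K
n = 4
m = 20 (m = (1 - 5)*(-5) = -4*(-5) = 20)
Q = -40 (Q = (2*4)*(-5) = 8*(-5) = -40)
Q + m*(-69) = -40 + 20*(-69) = -40 - 1380 = -1420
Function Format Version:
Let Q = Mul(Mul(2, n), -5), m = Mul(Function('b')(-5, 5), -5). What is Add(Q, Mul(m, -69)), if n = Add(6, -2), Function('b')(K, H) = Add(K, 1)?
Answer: -1420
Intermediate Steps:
Function('b')(K, H) = Add(1, K)
n = 4
m = 20 (m = Mul(Add(1, -5), -5) = Mul(-4, -5) = 20)
Q = -40 (Q = Mul(Mul(2, 4), -5) = Mul(8, -5) = -40)
Add(Q, Mul(m, -69)) = Add(-40, Mul(20, -69)) = Add(-40, -1380) = -1420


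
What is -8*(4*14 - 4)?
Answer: -416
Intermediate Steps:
-8*(4*14 - 4) = -8*(56 - 4) = -8*52 = -416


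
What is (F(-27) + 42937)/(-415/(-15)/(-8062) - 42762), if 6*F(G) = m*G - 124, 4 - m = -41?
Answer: -1033076773/1034241815 ≈ -0.99887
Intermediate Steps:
m = 45 (m = 4 - 1*(-41) = 4 + 41 = 45)
F(G) = -62/3 + 15*G/2 (F(G) = (45*G - 124)/6 = (-124 + 45*G)/6 = -62/3 + 15*G/2)
(F(-27) + 42937)/(-415/(-15)/(-8062) - 42762) = ((-62/3 + (15/2)*(-27)) + 42937)/(-415/(-15)/(-8062) - 42762) = ((-62/3 - 405/2) + 42937)/(-415*(-1/15)*(-1/8062) - 42762) = (-1339/6 + 42937)/((83/3)*(-1/8062) - 42762) = 256283/(6*(-83/24186 - 42762)) = 256283/(6*(-1034241815/24186)) = (256283/6)*(-24186/1034241815) = -1033076773/1034241815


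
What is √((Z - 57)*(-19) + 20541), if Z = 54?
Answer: √20598 ≈ 143.52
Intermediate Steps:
√((Z - 57)*(-19) + 20541) = √((54 - 57)*(-19) + 20541) = √(-3*(-19) + 20541) = √(57 + 20541) = √20598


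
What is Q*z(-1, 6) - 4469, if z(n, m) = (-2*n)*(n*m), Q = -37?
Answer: -4025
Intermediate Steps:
z(n, m) = -2*m*n² (z(n, m) = (-2*n)*(m*n) = -2*m*n²)
Q*z(-1, 6) - 4469 = -(-74)*6*(-1)² - 4469 = -(-74)*6 - 4469 = -37*(-12) - 4469 = 444 - 4469 = -4025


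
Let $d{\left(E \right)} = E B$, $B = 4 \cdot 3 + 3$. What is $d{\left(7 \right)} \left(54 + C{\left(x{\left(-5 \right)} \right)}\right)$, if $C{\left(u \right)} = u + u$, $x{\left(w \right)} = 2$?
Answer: $6090$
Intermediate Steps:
$B = 15$ ($B = 12 + 3 = 15$)
$d{\left(E \right)} = 15 E$ ($d{\left(E \right)} = E 15 = 15 E$)
$C{\left(u \right)} = 2 u$
$d{\left(7 \right)} \left(54 + C{\left(x{\left(-5 \right)} \right)}\right) = 15 \cdot 7 \left(54 + 2 \cdot 2\right) = 105 \left(54 + 4\right) = 105 \cdot 58 = 6090$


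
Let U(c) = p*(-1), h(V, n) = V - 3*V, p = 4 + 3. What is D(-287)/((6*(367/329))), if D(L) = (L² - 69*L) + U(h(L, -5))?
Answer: 11204095/734 ≈ 15264.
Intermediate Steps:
p = 7
h(V, n) = -2*V
U(c) = -7 (U(c) = 7*(-1) = -7)
D(L) = -7 + L² - 69*L (D(L) = (L² - 69*L) - 7 = -7 + L² - 69*L)
D(-287)/((6*(367/329))) = (-7 + (-287)² - 69*(-287))/((6*(367/329))) = (-7 + 82369 + 19803)/((6*(367*(1/329)))) = 102165/((6*(367/329))) = 102165/(2202/329) = 102165*(329/2202) = 11204095/734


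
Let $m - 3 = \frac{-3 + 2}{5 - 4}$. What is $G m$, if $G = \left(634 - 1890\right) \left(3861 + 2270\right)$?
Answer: $-15401072$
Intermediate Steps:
$G = -7700536$ ($G = \left(-1256\right) 6131 = -7700536$)
$m = 2$ ($m = 3 + \frac{-3 + 2}{5 - 4} = 3 - 1^{-1} = 3 - 1 = 2$)
$G m = \left(-7700536\right) 2 = -15401072$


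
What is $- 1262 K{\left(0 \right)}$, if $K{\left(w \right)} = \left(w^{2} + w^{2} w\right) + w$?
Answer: $0$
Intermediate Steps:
$K{\left(w \right)} = w + w^{2} + w^{3}$ ($K{\left(w \right)} = \left(w^{2} + w^{3}\right) + w = w + w^{2} + w^{3}$)
$- 1262 K{\left(0 \right)} = - 1262 \cdot 0 \left(1 + 0 + 0^{2}\right) = - 1262 \cdot 0 \left(1 + 0 + 0\right) = - 1262 \cdot 0 \cdot 1 = \left(-1262\right) 0 = 0$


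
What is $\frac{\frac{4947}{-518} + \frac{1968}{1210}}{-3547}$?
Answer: $\frac{2483223}{1111594330} \approx 0.0022339$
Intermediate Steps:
$\frac{\frac{4947}{-518} + \frac{1968}{1210}}{-3547} = \left(4947 \left(- \frac{1}{518}\right) + 1968 \cdot \frac{1}{1210}\right) \left(- \frac{1}{3547}\right) = \left(- \frac{4947}{518} + \frac{984}{605}\right) \left(- \frac{1}{3547}\right) = \left(- \frac{2483223}{313390}\right) \left(- \frac{1}{3547}\right) = \frac{2483223}{1111594330}$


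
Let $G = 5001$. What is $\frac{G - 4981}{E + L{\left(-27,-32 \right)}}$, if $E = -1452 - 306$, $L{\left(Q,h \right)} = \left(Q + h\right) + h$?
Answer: $- \frac{20}{1849} \approx -0.010817$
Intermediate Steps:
$L{\left(Q,h \right)} = Q + 2 h$
$E = -1758$
$\frac{G - 4981}{E + L{\left(-27,-32 \right)}} = \frac{5001 - 4981}{-1758 + \left(-27 + 2 \left(-32\right)\right)} = \frac{20}{-1758 - 91} = \frac{20}{-1849} = 20 \left(- \frac{1}{1849}\right) = - \frac{20}{1849}$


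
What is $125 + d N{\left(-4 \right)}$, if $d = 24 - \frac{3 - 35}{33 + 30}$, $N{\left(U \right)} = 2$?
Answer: $\frac{10963}{63} \approx 174.02$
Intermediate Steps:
$d = \frac{1544}{63}$ ($d = 24 - - \frac{32}{63} = 24 + \frac{32}{63} = \frac{1544}{63} \approx 24.508$)
$125 + d N{\left(-4 \right)} = 125 + \frac{1544}{63} \cdot 2 = 125 + \frac{3088}{63} = \frac{10963}{63}$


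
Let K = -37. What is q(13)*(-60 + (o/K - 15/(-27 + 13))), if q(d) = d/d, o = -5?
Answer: -30455/518 ≈ -58.793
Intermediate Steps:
q(d) = 1
q(13)*(-60 + (o/K - 15/(-27 + 13))) = 1*(-60 + (-5/(-37) - 15/(-27 + 13))) = 1*(-60 + (-5*(-1/37) - 15/(-14))) = 1*(-60 + (5/37 - 15*(-1/14))) = 1*(-60 + (5/37 + 15/14)) = 1*(-60 + 625/518) = 1*(-30455/518) = -30455/518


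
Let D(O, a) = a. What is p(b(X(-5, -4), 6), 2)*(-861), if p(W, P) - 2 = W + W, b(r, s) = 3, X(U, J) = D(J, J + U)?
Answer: -6888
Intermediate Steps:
X(U, J) = J + U
p(W, P) = 2 + 2*W (p(W, P) = 2 + (W + W) = 2 + 2*W)
p(b(X(-5, -4), 6), 2)*(-861) = (2 + 2*3)*(-861) = (2 + 6)*(-861) = 8*(-861) = -6888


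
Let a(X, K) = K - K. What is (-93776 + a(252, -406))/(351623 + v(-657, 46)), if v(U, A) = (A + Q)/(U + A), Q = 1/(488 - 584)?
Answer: -5500525056/20624794273 ≈ -0.26669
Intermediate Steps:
Q = -1/96 (Q = 1/(-96) = -1/96 ≈ -0.010417)
v(U, A) = (-1/96 + A)/(A + U) (v(U, A) = (A - 1/96)/(U + A) = (-1/96 + A)/(A + U))
a(X, K) = 0
(-93776 + a(252, -406))/(351623 + v(-657, 46)) = (-93776 + 0)/(351623 + (-1/96 + 46)/(46 - 657)) = -93776/(351623 + (4415/96)/(-611)) = -93776/(351623 - 1/611*4415/96) = -93776/(351623 - 4415/58656) = -93776/20624794273/58656 = -93776*58656/20624794273 = -5500525056/20624794273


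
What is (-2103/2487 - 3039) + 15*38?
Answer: -2047502/829 ≈ -2469.8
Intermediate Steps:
(-2103/2487 - 3039) + 15*38 = (-2103*1/2487 - 3039) + 570 = (-701/829 - 3039) + 570 = -2520032/829 + 570 = -2047502/829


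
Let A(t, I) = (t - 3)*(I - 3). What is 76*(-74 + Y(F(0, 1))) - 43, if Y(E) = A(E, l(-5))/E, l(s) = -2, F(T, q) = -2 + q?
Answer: -7187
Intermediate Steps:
A(t, I) = (-3 + I)*(-3 + t) (A(t, I) = (-3 + t)*(-3 + I) = (-3 + I)*(-3 + t))
Y(E) = (15 - 5*E)/E (Y(E) = (9 - 3*(-2) - 3*E - 2*E)/E = (9 + 6 - 3*E - 2*E)/E = (15 - 5*E)/E)
76*(-74 + Y(F(0, 1))) - 43 = 76*(-74 + (-5 + 15/(-2 + 1))) - 43 = 76*(-74 + (-5 + 15/(-1))) - 43 = 76*(-74 + (-5 + 15*(-1))) - 43 = 76*(-74 + (-5 - 15)) - 43 = 76*(-74 - 20) - 43 = 76*(-94) - 43 = -7144 - 43 = -7187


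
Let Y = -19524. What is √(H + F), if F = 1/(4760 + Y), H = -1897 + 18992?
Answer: √931573627089/7382 ≈ 130.75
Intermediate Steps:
H = 17095
F = -1/14764 (F = 1/(4760 - 19524) = 1/(-14764) = -1/14764 ≈ -6.7732e-5)
√(H + F) = √(17095 - 1/14764) = √(252390579/14764) = √931573627089/7382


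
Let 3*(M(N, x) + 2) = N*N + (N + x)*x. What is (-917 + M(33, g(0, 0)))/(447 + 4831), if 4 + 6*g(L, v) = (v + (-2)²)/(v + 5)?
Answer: -189598/1781325 ≈ -0.10644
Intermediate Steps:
g(L, v) = -⅔ + (4 + v)/(6*(5 + v)) (g(L, v) = -⅔ + ((v + (-2)²)/(v + 5))/6 = -⅔ + ((v + 4)/(5 + v))/6 = -⅔ + ((4 + v)/(5 + v))/6 = -⅔ + (4 + v)/(6*(5 + v)))
M(N, x) = -2 + N²/3 + x*(N + x)/3 (M(N, x) = -2 + (N*N + (N + x)*x)/3 = -2 + (N² + x*(N + x))/3 = -2 + (N²/3 + x*(N + x)/3) = -2 + N²/3 + x*(N + x)/3)
(-917 + M(33, g(0, 0)))/(447 + 4831) = (-917 + (-2 + (⅓)*33² + ((-16 - 3*0)/(6*(5 + 0)))²/3 + (⅓)*33*((-16 - 3*0)/(6*(5 + 0)))))/(447 + 4831) = (-917 + (-2 + (⅓)*1089 + ((⅙)*(-16 + 0)/5)²/3 + (⅓)*33*((⅙)*(-16 + 0)/5)))/5278 = (-917 + (-2 + 363 + ((⅙)*(⅕)*(-16))²/3 + (⅓)*33*((⅙)*(⅕)*(-16))))*(1/5278) = (-917 + (-2 + 363 + (-8/15)²/3 + (⅓)*33*(-8/15)))*(1/5278) = (-917 + (-2 + 363 + (⅓)*(64/225) - 88/15))*(1/5278) = (-917 + (-2 + 363 + 64/675 - 88/15))*(1/5278) = (-917 + 239779/675)*(1/5278) = -379196/675*1/5278 = -189598/1781325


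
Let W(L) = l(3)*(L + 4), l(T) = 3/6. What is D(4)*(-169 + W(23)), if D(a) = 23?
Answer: -7153/2 ≈ -3576.5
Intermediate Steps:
l(T) = ½ (l(T) = 3*(⅙) = ½)
W(L) = 2 + L/2 (W(L) = (L + 4)/2 = (4 + L)/2 = 2 + L/2)
D(4)*(-169 + W(23)) = 23*(-169 + (2 + (½)*23)) = 23*(-169 + (2 + 23/2)) = 23*(-169 + 27/2) = 23*(-311/2) = -7153/2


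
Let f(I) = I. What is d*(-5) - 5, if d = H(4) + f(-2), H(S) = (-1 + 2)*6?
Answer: -25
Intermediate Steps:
H(S) = 6 (H(S) = 1*6 = 6)
d = 4 (d = 6 - 2 = 4)
d*(-5) - 5 = 4*(-5) - 5 = -20 - 5 = -25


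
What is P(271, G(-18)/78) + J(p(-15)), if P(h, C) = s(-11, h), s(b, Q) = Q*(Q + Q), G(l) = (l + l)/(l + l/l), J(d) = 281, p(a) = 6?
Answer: 147163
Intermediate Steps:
G(l) = 2*l/(1 + l) (G(l) = (2*l)/(l + 1) = (2*l)/(1 + l) = 2*l/(1 + l))
s(b, Q) = 2*Q**2 (s(b, Q) = Q*(2*Q) = 2*Q**2)
P(h, C) = 2*h**2
P(271, G(-18)/78) + J(p(-15)) = 2*271**2 + 281 = 2*73441 + 281 = 146882 + 281 = 147163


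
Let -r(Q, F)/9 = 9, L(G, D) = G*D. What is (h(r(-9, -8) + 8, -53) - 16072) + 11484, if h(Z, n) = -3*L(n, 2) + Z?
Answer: -4343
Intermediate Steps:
L(G, D) = D*G
r(Q, F) = -81 (r(Q, F) = -9*9 = -81)
h(Z, n) = Z - 6*n (h(Z, n) = -6*n + Z = Z - 6*n)
(h(r(-9, -8) + 8, -53) - 16072) + 11484 = (((-81 + 8) - 6*(-53)) - 16072) + 11484 = ((-73 + 318) - 16072) + 11484 = (245 - 16072) + 11484 = -15827 + 11484 = -4343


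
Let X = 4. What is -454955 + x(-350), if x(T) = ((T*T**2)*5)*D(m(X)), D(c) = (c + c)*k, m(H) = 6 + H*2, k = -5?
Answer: 30012045045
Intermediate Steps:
m(H) = 6 + 2*H
D(c) = -10*c (D(c) = (c + c)*(-5) = (2*c)*(-5) = -10*c)
x(T) = -700*T**3 (x(T) = ((T*T**2)*5)*(-10*(6 + 2*4)) = (T**3*5)*(-10*(6 + 8)) = (5*T**3)*(-10*14) = (5*T**3)*(-140) = -700*T**3)
-454955 + x(-350) = -454955 - 700*(-350)**3 = -454955 - 700*(-42875000) = -454955 + 30012500000 = 30012045045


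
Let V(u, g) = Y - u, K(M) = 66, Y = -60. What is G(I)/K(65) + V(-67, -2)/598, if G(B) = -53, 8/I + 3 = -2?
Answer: -7808/9867 ≈ -0.79132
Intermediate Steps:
I = -8/5 (I = 8/(-3 - 2) = 8/(-5) = 8*(-1/5) = -8/5 ≈ -1.6000)
V(u, g) = -60 - u
G(I)/K(65) + V(-67, -2)/598 = -53/66 + (-60 - 1*(-67))/598 = -53*1/66 + (-60 + 67)*(1/598) = -53/66 + 7*(1/598) = -53/66 + 7/598 = -7808/9867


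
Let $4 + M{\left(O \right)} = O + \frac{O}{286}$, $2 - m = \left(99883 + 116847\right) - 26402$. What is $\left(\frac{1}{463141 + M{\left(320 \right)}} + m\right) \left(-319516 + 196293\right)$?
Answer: $\frac{1554305666449927789}{66274511} \approx 2.3453 \cdot 10^{10}$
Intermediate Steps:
$m = -190326$ ($m = 2 - \left(\left(99883 + 116847\right) - 26402\right) = 2 - \left(216730 - 26402\right) = 2 - 190328 = -190326$)
$M{\left(O \right)} = -4 + \frac{287 O}{286}$ ($M{\left(O \right)} = -4 + \left(O + \frac{O}{286}\right) = -4 + \frac{287 O}{286}$)
$\left(\frac{1}{463141 + M{\left(320 \right)}} + m\right) \left(-319516 + 196293\right) = \left(\frac{1}{463141 + \left(-4 + \frac{287}{286} \cdot 320\right)} - 190326\right) \left(-319516 + 196293\right) = \left(\frac{1}{463141 + \left(-4 + \frac{45920}{143}\right)} - 190326\right) \left(-123223\right) = \left(\frac{1}{463141 + \frac{45348}{143}} - 190326\right) \left(-123223\right) = \left(\frac{1}{\frac{66274511}{143}} - 190326\right) \left(-123223\right) = \left(\frac{143}{66274511} - 190326\right) \left(-123223\right) = \left(- \frac{12613762580443}{66274511}\right) \left(-123223\right) = \frac{1554305666449927789}{66274511}$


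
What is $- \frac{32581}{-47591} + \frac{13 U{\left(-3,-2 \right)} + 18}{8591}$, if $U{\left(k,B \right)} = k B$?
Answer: $\frac{284472107}{408854281} \approx 0.69578$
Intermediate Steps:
$U{\left(k,B \right)} = B k$
$- \frac{32581}{-47591} + \frac{13 U{\left(-3,-2 \right)} + 18}{8591} = - \frac{32581}{-47591} + \frac{13 \left(\left(-2\right) \left(-3\right)\right) + 18}{8591} = \left(-32581\right) \left(- \frac{1}{47591}\right) + \left(13 \cdot 6 + 18\right) \frac{1}{8591} = \frac{32581}{47591} + \left(78 + 18\right) \frac{1}{8591} = \frac{32581}{47591} + 96 \cdot \frac{1}{8591} = \frac{32581}{47591} + \frac{96}{8591} = \frac{284472107}{408854281}$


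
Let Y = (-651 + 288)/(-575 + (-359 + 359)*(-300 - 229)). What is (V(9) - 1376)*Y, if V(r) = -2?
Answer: -500214/575 ≈ -869.94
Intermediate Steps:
Y = 363/575 (Y = -363/(-575 + 0*(-529)) = -363/(-575 + 0) = -363/(-575) = -363*(-1/575) = 363/575 ≈ 0.63130)
(V(9) - 1376)*Y = (-2 - 1376)*(363/575) = -1378*363/575 = -500214/575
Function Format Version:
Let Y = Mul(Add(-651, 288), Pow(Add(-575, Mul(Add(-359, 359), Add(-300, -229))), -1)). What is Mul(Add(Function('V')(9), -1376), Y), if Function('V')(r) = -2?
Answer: Rational(-500214, 575) ≈ -869.94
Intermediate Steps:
Y = Rational(363, 575) (Y = Mul(-363, Pow(Add(-575, Mul(0, -529)), -1)) = Mul(-363, Pow(Add(-575, 0), -1)) = Mul(-363, Pow(-575, -1)) = Mul(-363, Rational(-1, 575)) = Rational(363, 575) ≈ 0.63130)
Mul(Add(Function('V')(9), -1376), Y) = Mul(Add(-2, -1376), Rational(363, 575)) = Mul(-1378, Rational(363, 575)) = Rational(-500214, 575)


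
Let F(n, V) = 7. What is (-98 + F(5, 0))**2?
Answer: 8281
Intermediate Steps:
(-98 + F(5, 0))**2 = (-98 + 7)**2 = (-91)**2 = 8281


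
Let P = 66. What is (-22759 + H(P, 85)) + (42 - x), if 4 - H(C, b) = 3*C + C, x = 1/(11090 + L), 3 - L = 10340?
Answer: -17301682/753 ≈ -22977.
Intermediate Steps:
L = -10337 (L = 3 - 1*10340 = 3 - 10340 = -10337)
x = 1/753 (x = 1/(11090 - 10337) = 1/753 ≈ 0.0013280)
H(C, b) = 4 - 4*C (H(C, b) = 4 - (3*C + C) = 4 - 4*C)
(-22759 + H(P, 85)) + (42 - x) = (-22759 + (4 - 4*66)) + (42 - 1*1/753) = (-22759 + (4 - 264)) + (42 - 1/753) = (-22759 - 260) + 31625/753 = -23019 + 31625/753 = -17301682/753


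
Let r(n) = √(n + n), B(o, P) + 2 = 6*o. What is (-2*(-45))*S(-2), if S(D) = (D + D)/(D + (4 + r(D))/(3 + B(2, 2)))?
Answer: 12870/61 + 1170*I/61 ≈ 210.98 + 19.18*I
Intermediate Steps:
B(o, P) = -2 + 6*o
r(n) = √2*√n (r(n) = √(2*n) = √2*√n)
S(D) = 2*D/(4/13 + D + √2*√D/13) (S(D) = (D + D)/(D + (4 + √2*√D)/(3 + (-2 + 6*2))) = (2*D)/(D + (4 + √2*√D)/(3 + (-2 + 12))) = (2*D)/(D + (4 + √2*√D)/(3 + 10)) = (2*D)/(D + (4 + √2*√D)/13) = (2*D)/(D + (4 + √2*√D)*(1/13)) = (2*D)/(D + (4/13 + √2*√D/13)) = (2*D)/(4/13 + D + √2*√D/13) = 2*D/(4/13 + D + √2*√D/13))
(-2*(-45))*S(-2) = (-2*(-45))*(26*(-2)/(4 + 13*(-2) + √2*√(-2))) = 90*(26*(-2)/(4 - 26 + √2*(I*√2))) = 90*(26*(-2)/(4 - 26 + 2*I)) = 90*(26*(-2)/(-22 + 2*I)) = 90*(26*(-2)*((-22 - 2*I)/488)) = 90*(143/61 + 13*I/61) = 12870/61 + 1170*I/61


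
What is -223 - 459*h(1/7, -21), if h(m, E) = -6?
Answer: 2531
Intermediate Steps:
-223 - 459*h(1/7, -21) = -223 - 459*(-6) = -223 + 2754 = 2531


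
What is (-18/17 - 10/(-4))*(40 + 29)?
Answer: 3381/34 ≈ 99.441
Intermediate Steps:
(-18/17 - 10/(-4))*(40 + 29) = (-18*1/17 - 10*(-¼))*69 = (-18/17 + 5/2)*69 = (49/34)*69 = 3381/34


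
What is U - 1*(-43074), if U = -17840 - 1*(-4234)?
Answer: 29468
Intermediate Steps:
U = -13606 (U = -17840 + 4234 = -13606)
U - 1*(-43074) = -13606 - 1*(-43074) = -13606 + 43074 = 29468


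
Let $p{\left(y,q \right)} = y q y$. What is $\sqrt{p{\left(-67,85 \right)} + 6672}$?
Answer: $\sqrt{388237} \approx 623.09$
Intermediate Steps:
$p{\left(y,q \right)} = q y^{2}$ ($p{\left(y,q \right)} = q y y = q y^{2}$)
$\sqrt{p{\left(-67,85 \right)} + 6672} = \sqrt{85 \left(-67\right)^{2} + 6672} = \sqrt{85 \cdot 4489 + 6672} = \sqrt{381565 + 6672} = \sqrt{388237}$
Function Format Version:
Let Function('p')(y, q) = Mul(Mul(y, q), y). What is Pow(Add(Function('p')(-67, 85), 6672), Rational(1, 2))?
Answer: Pow(388237, Rational(1, 2)) ≈ 623.09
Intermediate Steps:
Function('p')(y, q) = Mul(q, Pow(y, 2)) (Function('p')(y, q) = Mul(Mul(q, y), y) = Mul(q, Pow(y, 2)))
Pow(Add(Function('p')(-67, 85), 6672), Rational(1, 2)) = Pow(Add(Mul(85, Pow(-67, 2)), 6672), Rational(1, 2)) = Pow(Add(Mul(85, 4489), 6672), Rational(1, 2)) = Pow(Add(381565, 6672), Rational(1, 2)) = Pow(388237, Rational(1, 2))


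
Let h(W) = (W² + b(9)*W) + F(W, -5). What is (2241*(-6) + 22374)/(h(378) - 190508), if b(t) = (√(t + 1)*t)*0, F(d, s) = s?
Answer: -8928/47629 ≈ -0.18745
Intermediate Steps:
b(t) = 0 (b(t) = (√(1 + t)*t)*0 = (t*√(1 + t))*0 = 0)
h(W) = -5 + W² (h(W) = (W² + 0*W) - 5 = (W² + 0) - 5 = W² - 5 = -5 + W²)
(2241*(-6) + 22374)/(h(378) - 190508) = (2241*(-6) + 22374)/((-5 + 378²) - 190508) = (-13446 + 22374)/((-5 + 142884) - 190508) = 8928/(142879 - 190508) = 8928/(-47629) = 8928*(-1/47629) = -8928/47629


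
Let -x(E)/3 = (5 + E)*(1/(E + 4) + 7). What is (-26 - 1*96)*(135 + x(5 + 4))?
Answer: 257298/13 ≈ 19792.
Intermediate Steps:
x(E) = -3*(5 + E)*(7 + 1/(4 + E)) (x(E) = -3*(5 + E)*(1/(E + 4) + 7) = -3*(5 + E)*(1/(4 + E) + 7) = -3*(5 + E)*(7 + 1/(4 + E)))
(-26 - 1*96)*(135 + x(5 + 4)) = (-26 - 1*96)*(135 + 3*(-145 - 64*(5 + 4) - 7*(5 + 4)²)/(4 + (5 + 4))) = (-26 - 96)*(135 + 3*(-145 - 64*9 - 7*9²)/(4 + 9)) = -122*(135 + 3*(-145 - 576 - 7*81)/13) = -122*(135 + 3*(1/13)*(-145 - 576 - 567)) = -122*(135 + 3*(1/13)*(-1288)) = -122*(135 - 3864/13) = -122*(-2109/13) = 257298/13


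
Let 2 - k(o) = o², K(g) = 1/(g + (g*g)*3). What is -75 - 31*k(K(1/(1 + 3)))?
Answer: 1223/49 ≈ 24.959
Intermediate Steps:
K(g) = 1/(g + 3*g²) (K(g) = 1/(g + g²*3) = 1/(g + 3*g²))
k(o) = 2 - o²
-75 - 31*k(K(1/(1 + 3))) = -75 - 31*(2 - (1/((1/(1 + 3))*(1 + 3/(1 + 3))))²) = -75 - 31*(2 - (1/((1/4)*(1 + 3/4)))²) = -75 - 31*(2 - (1/((¼)*(1 + 3*(¼))))²) = -75 - 31*(2 - (4/(1 + ¾))²) = -75 - 31*(2 - (4/(7/4))²) = -75 - 31*(2 - (4*(4/7))²) = -75 - 31*(2 - (16/7)²) = -75 - 31*(2 - 1*256/49) = -75 - 31*(2 - 256/49) = -75 - 31*(-158/49) = -75 + 4898/49 = 1223/49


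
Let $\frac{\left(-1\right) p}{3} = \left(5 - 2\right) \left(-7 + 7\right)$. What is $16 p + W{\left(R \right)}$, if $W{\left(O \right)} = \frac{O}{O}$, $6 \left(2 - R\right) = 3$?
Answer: $1$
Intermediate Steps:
$p = 0$ ($p = - 3 \left(5 - 2\right) \left(-7 + 7\right) = - 3 \cdot 3 \cdot 0 = \left(-3\right) 0 = 0$)
$R = \frac{3}{2}$ ($R = 2 - \frac{1}{2} = \frac{3}{2} \approx 1.5$)
$W{\left(O \right)} = 1$
$16 p + W{\left(R \right)} = 16 \cdot 0 + 1 = 0 + 1 = 1$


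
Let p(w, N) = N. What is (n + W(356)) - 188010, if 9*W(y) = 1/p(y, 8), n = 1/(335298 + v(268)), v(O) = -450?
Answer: -188864303485/1004544 ≈ -1.8801e+5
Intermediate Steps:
n = 1/334848 (n = 1/(335298 - 450) = 1/334848 ≈ 2.9864e-6)
W(y) = 1/72 (W(y) = (⅑)/8 = (⅑)*(⅛) = 1/72)
(n + W(356)) - 188010 = (1/334848 + 1/72) - 188010 = 13955/1004544 - 188010 = -188864303485/1004544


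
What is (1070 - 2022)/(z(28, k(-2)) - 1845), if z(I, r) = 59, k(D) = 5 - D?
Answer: 476/893 ≈ 0.53303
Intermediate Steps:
(1070 - 2022)/(z(28, k(-2)) - 1845) = (1070 - 2022)/(59 - 1845) = -952/(-1786) = -952*(-1/1786) = 476/893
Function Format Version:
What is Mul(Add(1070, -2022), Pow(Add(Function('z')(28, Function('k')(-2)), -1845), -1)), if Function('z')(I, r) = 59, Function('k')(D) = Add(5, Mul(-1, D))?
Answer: Rational(476, 893) ≈ 0.53303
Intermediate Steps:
Mul(Add(1070, -2022), Pow(Add(Function('z')(28, Function('k')(-2)), -1845), -1)) = Mul(Add(1070, -2022), Pow(Add(59, -1845), -1)) = Mul(-952, Pow(-1786, -1)) = Mul(-952, Rational(-1, 1786)) = Rational(476, 893)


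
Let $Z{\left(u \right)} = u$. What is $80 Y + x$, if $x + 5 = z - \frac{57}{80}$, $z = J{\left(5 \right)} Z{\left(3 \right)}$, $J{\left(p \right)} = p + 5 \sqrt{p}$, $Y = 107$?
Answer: $\frac{685543}{80} + 15 \sqrt{5} \approx 8602.8$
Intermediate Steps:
$z = 15 + 15 \sqrt{5}$ ($z = \left(5 + 5 \sqrt{5}\right) 3 = 15 + 15 \sqrt{5} \approx 48.541$)
$x = \frac{743}{80} + 15 \sqrt{5}$ ($x = -5 - \left(-15 + \frac{57}{80} - 15 \sqrt{5}\right) = -5 - \left(- \frac{1143}{80} - 15 \sqrt{5}\right) = -5 + \left(\frac{1143}{80} + 15 \sqrt{5}\right) = \frac{743}{80} + 15 \sqrt{5} \approx 42.828$)
$80 Y + x = 80 \cdot 107 + \left(\frac{743}{80} + 15 \sqrt{5}\right) = 8560 + \left(\frac{743}{80} + 15 \sqrt{5}\right) = \frac{685543}{80} + 15 \sqrt{5}$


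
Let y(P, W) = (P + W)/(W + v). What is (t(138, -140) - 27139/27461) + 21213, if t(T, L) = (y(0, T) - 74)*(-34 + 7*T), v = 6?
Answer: -1103057095/23538 ≈ -46863.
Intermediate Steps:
y(P, W) = (P + W)/(6 + W) (y(P, W) = (P + W)/(W + 6) = (P + W)/(6 + W))
t(T, L) = (-74 + T/(6 + T))*(-34 + 7*T) (t(T, L) = ((0 + T)/(6 + T) - 74)*(-34 + 7*T) = (T/(6 + T) - 74)*(-34 + 7*T) = (-74 + T/(6 + T))*(-34 + 7*T))
(t(138, -140) - 27139/27461) + 21213 = ((15096 - 626*138 - 511*138²)/(6 + 138) - 27139/27461) + 21213 = ((15096 - 86388 - 511*19044)/144 - 27139*1/27461) + 21213 = ((15096 - 86388 - 9731484)/144 - 3877/3923) + 21213 = ((1/144)*(-9802776) - 3877/3923) + 21213 = (-408449/6 - 3877/3923) + 21213 = -1602368689/23538 + 21213 = -1103057095/23538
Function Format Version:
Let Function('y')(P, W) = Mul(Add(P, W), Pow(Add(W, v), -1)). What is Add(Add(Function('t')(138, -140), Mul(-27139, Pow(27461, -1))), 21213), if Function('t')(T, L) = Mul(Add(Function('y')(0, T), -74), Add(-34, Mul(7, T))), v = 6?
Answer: Rational(-1103057095, 23538) ≈ -46863.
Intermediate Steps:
Function('y')(P, W) = Mul(Pow(Add(6, W), -1), Add(P, W)) (Function('y')(P, W) = Mul(Add(P, W), Pow(Add(W, 6), -1)) = Mul(Add(P, W), Pow(Add(6, W), -1)) = Mul(Pow(Add(6, W), -1), Add(P, W)))
Function('t')(T, L) = Mul(Add(-74, Mul(T, Pow(Add(6, T), -1))), Add(-34, Mul(7, T))) (Function('t')(T, L) = Mul(Add(Mul(Pow(Add(6, T), -1), Add(0, T)), -74), Add(-34, Mul(7, T))) = Mul(Add(Mul(Pow(Add(6, T), -1), T), -74), Add(-34, Mul(7, T))) = Mul(Add(Mul(T, Pow(Add(6, T), -1)), -74), Add(-34, Mul(7, T))) = Mul(Add(-74, Mul(T, Pow(Add(6, T), -1))), Add(-34, Mul(7, T))))
Add(Add(Function('t')(138, -140), Mul(-27139, Pow(27461, -1))), 21213) = Add(Add(Mul(Pow(Add(6, 138), -1), Add(15096, Mul(-626, 138), Mul(-511, Pow(138, 2)))), Mul(-27139, Pow(27461, -1))), 21213) = Add(Add(Mul(Pow(144, -1), Add(15096, -86388, Mul(-511, 19044))), Mul(-27139, Rational(1, 27461))), 21213) = Add(Add(Mul(Rational(1, 144), Add(15096, -86388, -9731484)), Rational(-3877, 3923)), 21213) = Add(Add(Mul(Rational(1, 144), -9802776), Rational(-3877, 3923)), 21213) = Add(Add(Rational(-408449, 6), Rational(-3877, 3923)), 21213) = Add(Rational(-1602368689, 23538), 21213) = Rational(-1103057095, 23538)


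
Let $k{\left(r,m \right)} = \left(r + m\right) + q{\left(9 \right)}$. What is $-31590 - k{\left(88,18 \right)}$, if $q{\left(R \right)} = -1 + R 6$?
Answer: $-31749$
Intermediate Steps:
$q{\left(R \right)} = -1 + 6 R$
$k{\left(r,m \right)} = 53 + m + r$ ($k{\left(r,m \right)} = \left(r + m\right) + \left(-1 + 6 \cdot 9\right) = \left(m + r\right) + \left(-1 + 54\right) = \left(m + r\right) + 53 = 53 + m + r$)
$-31590 - k{\left(88,18 \right)} = -31590 - \left(53 + 18 + 88\right) = -31590 - 159 = -31749$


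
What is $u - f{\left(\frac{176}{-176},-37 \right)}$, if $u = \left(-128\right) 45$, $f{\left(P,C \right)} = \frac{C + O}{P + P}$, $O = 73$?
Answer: $-5742$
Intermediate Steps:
$f{\left(P,C \right)} = \frac{73 + C}{2 P}$ ($f{\left(P,C \right)} = \frac{C + 73}{P + P} = \frac{73 + C}{2 P}$)
$u = -5760$
$u - f{\left(\frac{176}{-176},-37 \right)} = -5760 - \frac{73 - 37}{2 \frac{176}{-176}} = -5760 - \frac{1}{2} \frac{1}{176 \left(- \frac{1}{176}\right)} 36 = -5760 - \frac{1}{2} \frac{1}{-1} \cdot 36 = -5760 - \frac{1}{2} \left(-1\right) 36 = -5760 - -18 = -5760 + 18 = -5742$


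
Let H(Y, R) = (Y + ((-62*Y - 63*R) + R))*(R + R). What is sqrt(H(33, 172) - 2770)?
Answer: I*sqrt(4363658) ≈ 2088.9*I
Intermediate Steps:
H(Y, R) = 2*R*(-62*R - 61*Y) (H(Y, R) = (Y + ((-63*R - 62*Y) + R))*(2*R) = (Y + (-62*R - 62*Y))*(2*R) = (-62*R - 61*Y)*(2*R) = 2*R*(-62*R - 61*Y))
sqrt(H(33, 172) - 2770) = sqrt(-2*172*(61*33 + 62*172) - 2770) = sqrt(-2*172*(2013 + 10664) - 2770) = sqrt(-2*172*12677 - 2770) = sqrt(-4360888 - 2770) = sqrt(-4363658) = I*sqrt(4363658)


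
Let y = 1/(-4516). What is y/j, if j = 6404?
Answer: -1/28920464 ≈ -3.4578e-8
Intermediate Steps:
y = -1/4516 ≈ -0.00022143
y/j = -1/4516/6404 = -1/4516*1/6404 = -1/28920464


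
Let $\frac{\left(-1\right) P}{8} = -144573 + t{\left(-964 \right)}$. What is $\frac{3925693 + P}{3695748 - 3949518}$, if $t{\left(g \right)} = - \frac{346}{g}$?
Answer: $- \frac{244965613}{12231714} \approx -20.027$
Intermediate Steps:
$P = \frac{278736052}{241}$ ($P = - 8 \left(-144573 - \frac{346}{-964}\right) = - 8 \left(-144573 - - \frac{173}{482}\right) = - 8 \left(-144573 + \frac{173}{482}\right) = \left(-8\right) \left(- \frac{69684013}{482}\right) = \frac{278736052}{241} \approx 1.1566 \cdot 10^{6}$)
$\frac{3925693 + P}{3695748 - 3949518} = \frac{3925693 + \frac{278736052}{241}}{3695748 - 3949518} = \frac{1224828065}{241 \left(-253770\right)} = \frac{1224828065}{241} \left(- \frac{1}{253770}\right) = - \frac{244965613}{12231714}$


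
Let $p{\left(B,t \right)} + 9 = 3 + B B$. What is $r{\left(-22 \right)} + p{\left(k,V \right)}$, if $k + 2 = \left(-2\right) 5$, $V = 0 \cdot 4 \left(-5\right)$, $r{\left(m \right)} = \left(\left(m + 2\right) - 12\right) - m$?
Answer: $128$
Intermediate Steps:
$r{\left(m \right)} = -10$ ($r{\left(m \right)} = \left(\left(2 + m\right) - 12\right) - m = \left(-10 + m\right) - m = -10$)
$V = 0$ ($V = 0 \left(-5\right) = 0$)
$k = -12$ ($k = -2 - 10 = -12$)
$p{\left(B,t \right)} = -6 + B^{2}$ ($p{\left(B,t \right)} = -9 + \left(3 + B B\right) = -9 + \left(3 + B^{2}\right) = -6 + B^{2}$)
$r{\left(-22 \right)} + p{\left(k,V \right)} = -10 - \left(6 - \left(-12\right)^{2}\right) = -10 + \left(-6 + 144\right) = -10 + 138 = 128$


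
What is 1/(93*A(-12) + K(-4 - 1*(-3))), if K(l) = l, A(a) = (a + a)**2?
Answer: 1/53567 ≈ 1.8668e-5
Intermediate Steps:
A(a) = 4*a**2 (A(a) = (2*a)**2 = 4*a**2)
1/(93*A(-12) + K(-4 - 1*(-3))) = 1/(93*(4*(-12)**2) + (-4 - 1*(-3))) = 1/(93*(4*144) + (-4 + 3)) = 1/(93*576 - 1) = 1/(53568 - 1) = 1/53567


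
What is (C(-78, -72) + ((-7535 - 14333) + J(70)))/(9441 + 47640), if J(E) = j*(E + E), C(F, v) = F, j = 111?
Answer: -6406/57081 ≈ -0.11223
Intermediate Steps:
J(E) = 222*E (J(E) = 111*(E + E) = 111*(2*E) = 222*E)
(C(-78, -72) + ((-7535 - 14333) + J(70)))/(9441 + 47640) = (-78 + ((-7535 - 14333) + 222*70))/(9441 + 47640) = (-78 + (-21868 + 15540))/57081 = (-78 - 6328)*(1/57081) = -6406*1/57081 = -6406/57081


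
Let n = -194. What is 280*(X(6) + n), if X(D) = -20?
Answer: -59920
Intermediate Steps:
280*(X(6) + n) = 280*(-20 - 194) = 280*(-214) = -59920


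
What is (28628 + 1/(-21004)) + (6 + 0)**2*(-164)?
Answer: 477294895/21004 ≈ 22724.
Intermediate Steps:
(28628 + 1/(-21004)) + (6 + 0)**2*(-164) = (28628 - 1/21004) + 6**2*(-164) = 601302511/21004 + 36*(-164) = 601302511/21004 - 5904 = 477294895/21004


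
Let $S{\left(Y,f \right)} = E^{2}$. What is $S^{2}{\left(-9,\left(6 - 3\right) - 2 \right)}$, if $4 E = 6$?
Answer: $\frac{81}{16} \approx 5.0625$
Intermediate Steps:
$E = \frac{3}{2}$ ($E = \frac{1}{4} \cdot 6 = \frac{3}{2} \approx 1.5$)
$S{\left(Y,f \right)} = \frac{9}{4}$ ($S{\left(Y,f \right)} = \left(\frac{3}{2}\right)^{2} = \frac{9}{4}$)
$S^{2}{\left(-9,\left(6 - 3\right) - 2 \right)} = \left(\frac{9}{4}\right)^{2} = \frac{81}{16}$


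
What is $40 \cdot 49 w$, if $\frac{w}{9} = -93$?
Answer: $-1640520$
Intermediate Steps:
$w = -837$ ($w = 9 \left(-93\right) = -837$)
$40 \cdot 49 w = 40 \cdot 49 \left(-837\right) = 1960 \left(-837\right) = -1640520$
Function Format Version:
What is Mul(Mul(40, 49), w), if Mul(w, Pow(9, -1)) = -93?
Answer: -1640520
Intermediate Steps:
w = -837 (w = Mul(9, -93) = -837)
Mul(Mul(40, 49), w) = Mul(Mul(40, 49), -837) = Mul(1960, -837) = -1640520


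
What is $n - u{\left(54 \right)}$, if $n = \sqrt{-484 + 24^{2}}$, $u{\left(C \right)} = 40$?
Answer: $-40 + 2 \sqrt{23} \approx -30.408$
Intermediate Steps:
$n = 2 \sqrt{23}$ ($n = \sqrt{-484 + 576} = \sqrt{92} = 2 \sqrt{23} \approx 9.5917$)
$n - u{\left(54 \right)} = 2 \sqrt{23} - 40 = -40 + 2 \sqrt{23}$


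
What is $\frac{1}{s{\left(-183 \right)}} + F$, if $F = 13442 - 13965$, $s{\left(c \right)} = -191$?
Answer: $- \frac{99894}{191} \approx -523.0$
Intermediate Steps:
$F = -523$ ($F = 13442 - 13965 = -523$)
$\frac{1}{s{\left(-183 \right)}} + F = \frac{1}{-191} - 523 = - \frac{1}{191} - 523 = - \frac{99894}{191}$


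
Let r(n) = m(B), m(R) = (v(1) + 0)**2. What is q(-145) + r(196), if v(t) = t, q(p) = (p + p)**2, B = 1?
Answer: 84101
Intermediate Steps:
q(p) = 4*p**2 (q(p) = (2*p)**2 = 4*p**2)
m(R) = 1 (m(R) = (1 + 0)**2 = 1**2 = 1)
r(n) = 1
q(-145) + r(196) = 4*(-145)**2 + 1 = 4*21025 + 1 = 84100 + 1 = 84101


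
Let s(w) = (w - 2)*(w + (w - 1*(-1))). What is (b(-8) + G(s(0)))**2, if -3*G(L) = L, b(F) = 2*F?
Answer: 2116/9 ≈ 235.11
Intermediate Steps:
s(w) = (1 + 2*w)*(-2 + w) (s(w) = (-2 + w)*(w + (w + 1)) = (-2 + w)*(w + (1 + w)) = (-2 + w)*(1 + 2*w) = (1 + 2*w)*(-2 + w))
G(L) = -L/3
(b(-8) + G(s(0)))**2 = (2*(-8) - (-2 - 3*0 + 2*0**2)/3)**2 = (-16 - (-2 + 0 + 2*0)/3)**2 = (-16 - (-2 + 0 + 0)/3)**2 = (-16 - 1/3*(-2))**2 = (-16 + 2/3)**2 = (-46/3)**2 = 2116/9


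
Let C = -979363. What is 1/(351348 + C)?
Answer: -1/628015 ≈ -1.5923e-6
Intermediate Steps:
1/(351348 + C) = 1/(351348 - 979363) = 1/(-628015) = -1/628015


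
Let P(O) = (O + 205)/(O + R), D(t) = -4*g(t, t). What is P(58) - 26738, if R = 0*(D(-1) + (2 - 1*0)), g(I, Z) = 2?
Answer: -1550541/58 ≈ -26733.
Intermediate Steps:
D(t) = -8 (D(t) = -4*2 = -8)
R = 0 (R = 0*(-8 + (2 - 1*0)) = 0*(-8 + (2 + 0)) = 0*(-8 + 2) = 0*(-6) = 0)
P(O) = (205 + O)/O (P(O) = (O + 205)/(O + 0) = (205 + O)/O)
P(58) - 26738 = (205 + 58)/58 - 26738 = (1/58)*263 - 26738 = 263/58 - 26738 = -1550541/58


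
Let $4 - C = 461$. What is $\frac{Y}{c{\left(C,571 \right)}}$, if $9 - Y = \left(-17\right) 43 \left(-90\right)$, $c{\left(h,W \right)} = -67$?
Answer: $\frac{65781}{67} \approx 981.81$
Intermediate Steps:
$C = -457$ ($C = 4 - 461 = -457$)
$Y = -65781$ ($Y = 9 - \left(-17\right) 43 \left(-90\right) = 9 - \left(-731\right) \left(-90\right) = 9 - 65790 = -65781$)
$\frac{Y}{c{\left(C,571 \right)}} = - \frac{65781}{-67} = \left(-65781\right) \left(- \frac{1}{67}\right) = \frac{65781}{67}$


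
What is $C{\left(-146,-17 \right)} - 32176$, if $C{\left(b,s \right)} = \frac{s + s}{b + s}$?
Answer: $- \frac{5244654}{163} \approx -32176.0$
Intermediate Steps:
$C{\left(b,s \right)} = \frac{2 s}{b + s}$
$C{\left(-146,-17 \right)} - 32176 = 2 \left(-17\right) \frac{1}{-146 - 17} - 32176 = 2 \left(-17\right) \frac{1}{-163} - 32176 = 2 \left(-17\right) \left(- \frac{1}{163}\right) - 32176 = \frac{34}{163} - 32176 = - \frac{5244654}{163}$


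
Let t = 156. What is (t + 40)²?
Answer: 38416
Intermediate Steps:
(t + 40)² = (156 + 40)² = 196² = 38416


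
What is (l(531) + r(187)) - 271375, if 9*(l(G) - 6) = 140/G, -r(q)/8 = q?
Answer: -1304021695/4779 ≈ -2.7287e+5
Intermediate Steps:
r(q) = -8*q
l(G) = 6 + 140/(9*G) (l(G) = 6 + (140/G)/9 = 6 + 140/(9*G))
(l(531) + r(187)) - 271375 = ((6 + (140/9)/531) - 8*187) - 271375 = ((6 + (140/9)*(1/531)) - 1496) - 271375 = ((6 + 140/4779) - 1496) - 271375 = (28814/4779 - 1496) - 271375 = -7120570/4779 - 271375 = -1304021695/4779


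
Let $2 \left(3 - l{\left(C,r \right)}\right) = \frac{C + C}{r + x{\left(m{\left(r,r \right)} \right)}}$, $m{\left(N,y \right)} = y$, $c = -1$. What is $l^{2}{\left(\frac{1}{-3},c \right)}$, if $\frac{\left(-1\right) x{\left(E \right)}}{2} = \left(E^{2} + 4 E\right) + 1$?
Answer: $\frac{784}{81} \approx 9.679$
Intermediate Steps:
$x{\left(E \right)} = -2 - 8 E - 2 E^{2}$ ($x{\left(E \right)} = - 2 \left(\left(E^{2} + 4 E\right) + 1\right) = - 2 \left(1 + E^{2} + 4 E\right) = -2 - 8 E - 2 E^{2}$)
$l{\left(C,r \right)} = 3 - \frac{C}{-2 - 7 r - 2 r^{2}}$ ($l{\left(C,r \right)} = 3 - \frac{\left(C + C\right) \frac{1}{r - \left(2 + 2 r^{2} + 8 r\right)}}{2} = 3 - \frac{2 C \frac{1}{-2 - 7 r - 2 r^{2}}}{2} = 3 - \frac{C}{-2 - 7 r - 2 r^{2}}$)
$l^{2}{\left(\frac{1}{-3},c \right)} = \left(\frac{6 + \frac{1}{-3} + 6 \left(-1\right)^{2} + 21 \left(-1\right)}{2 + 2 \left(-1\right)^{2} + 7 \left(-1\right)}\right)^{2} = \left(\frac{6 - \frac{1}{3} + 6 \cdot 1 - 21}{2 + 2 \cdot 1 - 7}\right)^{2} = \left(\frac{6 - \frac{1}{3} + 6 - 21}{2 + 2 - 7}\right)^{2} = \left(\frac{1}{-3} \left(- \frac{28}{3}\right)\right)^{2} = \left(\left(- \frac{1}{3}\right) \left(- \frac{28}{3}\right)\right)^{2} = \left(\frac{28}{9}\right)^{2} = \frac{784}{81}$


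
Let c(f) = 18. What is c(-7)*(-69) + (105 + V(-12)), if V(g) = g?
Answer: -1149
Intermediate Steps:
c(-7)*(-69) + (105 + V(-12)) = 18*(-69) + (105 - 12) = -1242 + 93 = -1149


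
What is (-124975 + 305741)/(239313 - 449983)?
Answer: -90383/105335 ≈ -0.85805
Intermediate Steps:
(-124975 + 305741)/(239313 - 449983) = 180766/(-210670) = 180766*(-1/210670) = -90383/105335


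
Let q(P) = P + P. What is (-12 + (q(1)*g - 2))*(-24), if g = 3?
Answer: 192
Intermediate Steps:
q(P) = 2*P
(-12 + (q(1)*g - 2))*(-24) = (-12 + ((2*1)*3 - 2))*(-24) = (-12 + (2*3 - 2))*(-24) = (-12 + (6 - 2))*(-24) = (-12 + 4)*(-24) = -8*(-24) = 192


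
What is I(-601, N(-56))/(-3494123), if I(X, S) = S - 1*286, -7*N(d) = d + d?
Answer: 270/3494123 ≈ 7.7273e-5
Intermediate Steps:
N(d) = -2*d/7 (N(d) = -(d + d)/7 = -2*d/7)
I(X, S) = -286 + S (I(X, S) = S - 286 = -286 + S)
I(-601, N(-56))/(-3494123) = (-286 - 2/7*(-56))/(-3494123) = (-286 + 16)*(-1/3494123) = -270*(-1/3494123) = 270/3494123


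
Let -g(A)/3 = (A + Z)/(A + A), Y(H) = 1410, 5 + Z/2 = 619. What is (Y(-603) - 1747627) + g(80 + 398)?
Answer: -834694285/478 ≈ -1.7462e+6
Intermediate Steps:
Z = 1228 (Z = -10 + 2*619 = -10 + 1238 = 1228)
g(A) = -3*(1228 + A)/(2*A) (g(A) = -3*(A + 1228)/(A + A) = -3*(1228 + A)/(2*A))
(Y(-603) - 1747627) + g(80 + 398) = (1410 - 1747627) + (-3/2 - 1842/(80 + 398)) = -1746217 + (-3/2 - 1842/478) = -1746217 + (-3/2 - 1842*1/478) = -1746217 + (-3/2 - 921/239) = -1746217 - 2559/478 = -834694285/478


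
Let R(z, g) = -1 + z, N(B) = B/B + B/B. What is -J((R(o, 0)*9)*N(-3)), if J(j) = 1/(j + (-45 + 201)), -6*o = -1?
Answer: -1/141 ≈ -0.0070922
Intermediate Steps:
o = ⅙ (o = -⅙*(-1) = ⅙ ≈ 0.16667)
N(B) = 2 (N(B) = 1 + 1 = 2)
J(j) = 1/(156 + j) (J(j) = 1/(j + 156) = 1/(156 + j))
-J((R(o, 0)*9)*N(-3)) = -1/(156 + ((-1 + ⅙)*9)*2) = -1/(156 - ⅚*9*2) = -1/(156 - 15/2*2) = -1/(156 - 15) = -1/141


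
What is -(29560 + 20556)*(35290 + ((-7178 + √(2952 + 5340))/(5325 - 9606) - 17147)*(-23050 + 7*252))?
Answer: -78307499711820544/4281 - 2133538352*√2073/4281 ≈ -1.8292e+13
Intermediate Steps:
-(29560 + 20556)*(35290 + ((-7178 + √(2952 + 5340))/(5325 - 9606) - 17147)*(-23050 + 7*252)) = -50116*(35290 + ((-7178 + √8292)/(-4281) - 17147)*(-23050 + 1764)) = -50116*(35290 + ((-7178 + 2*√2073)*(-1/4281) - 17147)*(-21286)) = -50116*(35290 + ((7178/4281 - 2*√2073/4281) - 17147)*(-21286)) = -50116*(35290 + (-73399129/4281 - 2*√2073/4281)*(-21286)) = -50116*(35290 + (1562373859894/4281 + 42572*√2073/4281)) = -50116*(1562524936384/4281 + 42572*√2073/4281) = -(78307499711820544/4281 + 2133538352*√2073/4281) = -78307499711820544/4281 - 2133538352*√2073/4281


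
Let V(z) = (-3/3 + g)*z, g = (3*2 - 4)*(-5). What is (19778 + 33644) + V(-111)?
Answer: 54643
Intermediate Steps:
g = -10 (g = (6 - 4)*(-5) = 2*(-5) = -10)
V(z) = -11*z (V(z) = (-3/3 - 10)*z = (-3*⅓ - 10)*z = (-1 - 10)*z = -11*z)
(19778 + 33644) + V(-111) = (19778 + 33644) - 11*(-111) = 53422 + 1221 = 54643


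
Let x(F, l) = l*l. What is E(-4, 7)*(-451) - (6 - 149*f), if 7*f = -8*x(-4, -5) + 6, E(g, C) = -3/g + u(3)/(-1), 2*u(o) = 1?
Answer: -118949/28 ≈ -4248.2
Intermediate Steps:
u(o) = 1/2 (u(o) = (1/2)*1 = 1/2)
E(g, C) = -1/2 - 3/g (E(g, C) = -3/g + (1/2)/(-1) = -3/g + (1/2)*(-1) = -3/g - 1/2 = -1/2 - 3/g)
x(F, l) = l**2
f = -194/7 (f = (-8*(-5)**2 + 6)/7 = (-8*25 + 6)/7 = (-200 + 6)/7 = (1/7)*(-194) = -194/7 ≈ -27.714)
E(-4, 7)*(-451) - (6 - 149*f) = ((1/2)*(-6 - 1*(-4))/(-4))*(-451) - (6 - 149*(-194/7)) = ((1/2)*(-1/4)*(-6 + 4))*(-451) - (6 + 28906/7) = ((1/2)*(-1/4)*(-2))*(-451) - 1*28948/7 = (1/4)*(-451) - 28948/7 = -451/4 - 28948/7 = -118949/28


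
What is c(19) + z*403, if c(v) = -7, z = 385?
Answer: 155148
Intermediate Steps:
c(19) + z*403 = -7 + 385*403 = -7 + 155155 = 155148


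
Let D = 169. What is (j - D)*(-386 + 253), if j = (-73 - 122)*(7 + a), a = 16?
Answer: 618982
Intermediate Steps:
j = -4485 (j = (-73 - 122)*(7 + 16) = -195*23 = -4485)
(j - D)*(-386 + 253) = (-4485 - 1*169)*(-386 + 253) = (-4485 - 169)*(-133) = -4654*(-133) = 618982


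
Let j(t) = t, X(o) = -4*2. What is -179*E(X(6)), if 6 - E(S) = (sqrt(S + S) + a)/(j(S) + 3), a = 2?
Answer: -5728/5 - 716*I/5 ≈ -1145.6 - 143.2*I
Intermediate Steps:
X(o) = -8
E(S) = 6 - (2 + sqrt(2)*sqrt(S))/(3 + S) (E(S) = 6 - (sqrt(S + S) + 2)/(S + 3) = 6 - (sqrt(2*S) + 2)/(3 + S) = 6 - (sqrt(2)*sqrt(S) + 2)/(3 + S) = 6 - (2 + sqrt(2)*sqrt(S))/(3 + S))
-179*E(X(6)) = -179*(16 + 6*(-8) - sqrt(2)*sqrt(-8))/(3 - 8) = -179*(16 - 48 - sqrt(2)*2*I*sqrt(2))/(-5) = -(-179)*(16 - 48 - 4*I)/5 = -(-179)*(-32 - 4*I)/5 = -179*(32/5 + 4*I/5) = -5728/5 - 716*I/5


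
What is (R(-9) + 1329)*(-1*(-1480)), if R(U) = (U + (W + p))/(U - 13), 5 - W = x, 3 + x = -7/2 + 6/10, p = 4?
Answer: 21631754/11 ≈ 1.9665e+6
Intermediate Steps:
x = -59/10 (x = -3 + (-7/2 + 6/10) = -3 + (-7*½ + 6*(⅒)) = -3 + (-7/2 + ⅗) = -3 - 29/10 = -59/10 ≈ -5.9000)
W = 109/10 (W = 5 - 1*(-59/10) = 5 + 59/10 = 109/10 ≈ 10.900)
R(U) = (149/10 + U)/(-13 + U) (R(U) = (U + (109/10 + 4))/(U - 13) = (U + 149/10)/(-13 + U) = (149/10 + U)/(-13 + U))
(R(-9) + 1329)*(-1*(-1480)) = ((149/10 - 9)/(-13 - 9) + 1329)*(-1*(-1480)) = ((59/10)/(-22) + 1329)*1480 = (-1/22*59/10 + 1329)*1480 = (-59/220 + 1329)*1480 = (292321/220)*1480 = 21631754/11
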